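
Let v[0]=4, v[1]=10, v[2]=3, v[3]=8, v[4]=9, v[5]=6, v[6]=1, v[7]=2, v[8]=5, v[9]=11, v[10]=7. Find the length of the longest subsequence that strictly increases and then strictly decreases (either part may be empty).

inc[i] = longest strictly increasing subsequence ending at i; dec[i] = longest strictly decreasing subsequence starting at i:
i:      0  1  2  3  4  5  6  7  8  9 10
v[i]:   4 10  3  8  9  6  1  2  5 11  7
inc:    1  2  1  2  3  2  1  2  3  4  4
dec:    3  4  2  3  3  2  1  1  1  2  1
Best peak at i=1 (value 10): inc=2, dec=4, length 2+4−1 = 5.

5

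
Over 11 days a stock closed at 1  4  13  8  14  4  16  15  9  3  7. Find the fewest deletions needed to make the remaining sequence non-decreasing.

Fewest deletions = n − (longest non-decreasing subsequence).
Patience tails:
1 → extends → [1]
4 → extends → [1, 4]
13 → extends → [1, 4, 13]
8 → replaces 13 → [1, 4, 8]
14 → extends → [1, 4, 8, 14]
4 → replaces 8 → [1, 4, 4, 14]
16 → extends → [1, 4, 4, 14, 16]
15 → replaces 16 → [1, 4, 4, 14, 15]
9 → replaces 14 → [1, 4, 4, 9, 15]
3 → replaces 4 → [1, 3, 4, 9, 15]
7 → replaces 9 → [1, 3, 4, 7, 15]
Longest non-decreasing subsequence has length 5, so deletions = 11 − 5 = 6.

6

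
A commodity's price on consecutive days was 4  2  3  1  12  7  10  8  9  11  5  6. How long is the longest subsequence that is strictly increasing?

Track the smallest tail for each achievable length (strict):
4 → extends → [4]
2 → replaces 4 → [2]
3 → extends → [2, 3]
1 → replaces 2 → [1, 3]
12 → extends → [1, 3, 12]
7 → replaces 12 → [1, 3, 7]
10 → extends → [1, 3, 7, 10]
8 → replaces 10 → [1, 3, 7, 8]
9 → extends → [1, 3, 7, 8, 9]
11 → extends → [1, 3, 7, 8, 9, 11]
5 → replaces 7 → [1, 3, 5, 8, 9, 11]
6 → replaces 8 → [1, 3, 5, 6, 9, 11]
Six tails, so the longest strictly increasing subsequence has length 6 (e.g. 2, 3, 7, 8, 9, 11).

6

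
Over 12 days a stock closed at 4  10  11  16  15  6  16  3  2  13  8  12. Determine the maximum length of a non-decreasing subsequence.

5

Let dp[i] be the length of the longest such subsequence ending at index i:
i:      1  2  3  4  5  6  7  8  9 10 11 12
a[i]:   4 10 11 16 15  6 16  3  2 13  8 12
dp:     1  2  3  4  4  2  5  1  1  4  3  4
Maximum dp value is 5.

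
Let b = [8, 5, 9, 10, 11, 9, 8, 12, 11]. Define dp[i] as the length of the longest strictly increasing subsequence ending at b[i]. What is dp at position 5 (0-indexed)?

2

dp[i] = 1 + max{dp[j] : j<i, b[j]<b[i]} (or 1 if no such j):
i:      0  1  2  3  4  5  6  7  8
b[i]:   8  5  9 10 11  9  8 12 11
dp:     1  1  2  3  4  2  2  5  4
At index 5 the value is 2.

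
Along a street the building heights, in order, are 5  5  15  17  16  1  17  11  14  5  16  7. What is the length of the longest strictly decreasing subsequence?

Negate each value so 'decreasing' becomes 'increasing', then run patience tails on the negated sequence:
-5 → extends → [-5]
-5 → already a tail → [-5]
-15 → replaces -5 → [-15]
-17 → replaces -15 → [-17]
-16 → extends → [-17, -16]
-1 → extends → [-17, -16, -1]
-17 → already a tail → [-17, -16, -1]
-11 → replaces -1 → [-17, -16, -11]
-14 → replaces -11 → [-17, -16, -14]
-5 → extends → [-17, -16, -14, -5]
-16 → already a tail → [-17, -16, -14, -5]
-7 → replaces -5 → [-17, -16, -14, -7]
Four tails, so the longest strictly decreasing subsequence of the original has length 4.

4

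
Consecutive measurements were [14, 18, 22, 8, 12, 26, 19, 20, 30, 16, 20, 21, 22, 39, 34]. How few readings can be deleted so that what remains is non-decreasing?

Fewest deletions = n − (longest non-decreasing subsequence).
Patience tails:
14 → extends → [14]
18 → extends → [14, 18]
22 → extends → [14, 18, 22]
8 → replaces 14 → [8, 18, 22]
12 → replaces 18 → [8, 12, 22]
26 → extends → [8, 12, 22, 26]
19 → replaces 22 → [8, 12, 19, 26]
20 → replaces 26 → [8, 12, 19, 20]
30 → extends → [8, 12, 19, 20, 30]
16 → replaces 19 → [8, 12, 16, 20, 30]
20 → replaces 30 → [8, 12, 16, 20, 20]
21 → extends → [8, 12, 16, 20, 20, 21]
22 → extends → [8, 12, 16, 20, 20, 21, 22]
39 → extends → [8, 12, 16, 20, 20, 21, 22, 39]
34 → replaces 39 → [8, 12, 16, 20, 20, 21, 22, 34]
Longest non-decreasing subsequence has length 8, so deletions = 15 − 8 = 7.

7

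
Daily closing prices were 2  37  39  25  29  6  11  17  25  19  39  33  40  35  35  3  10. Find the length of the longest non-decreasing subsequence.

8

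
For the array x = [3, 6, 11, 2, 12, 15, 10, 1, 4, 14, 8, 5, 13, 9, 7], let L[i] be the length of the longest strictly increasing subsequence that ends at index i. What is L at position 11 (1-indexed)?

dp[i] = 1 + max{dp[j] : j<i, x[j]<x[i]} (or 1 if no such j):
i:      1  2  3  4  5  6  7  8  9 10 11 12 13 14 15
x[i]:   3  6 11  2 12 15 10  1  4 14  8  5 13  9  7
dp:     1  2  3  1  4  5  3  1  2  5  3  3  5  4  4
At index 11 the value is 3.

3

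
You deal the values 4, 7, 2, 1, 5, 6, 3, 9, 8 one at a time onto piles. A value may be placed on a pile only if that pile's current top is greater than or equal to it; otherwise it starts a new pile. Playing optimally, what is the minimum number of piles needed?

The minimum number of non-increasing subsequences covering a sequence equals the length of its longest strictly increasing subsequence.
LIS length is 4 (e.g. 4, 5, 6, 9), so 4 piles are needed.

4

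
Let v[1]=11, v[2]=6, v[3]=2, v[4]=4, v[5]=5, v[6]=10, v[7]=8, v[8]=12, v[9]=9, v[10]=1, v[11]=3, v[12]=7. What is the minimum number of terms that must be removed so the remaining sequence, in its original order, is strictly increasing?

7

Fewest deletions = n − (longest strictly increasing subsequence).
Patience tails:
11 → extends → [11]
6 → replaces 11 → [6]
2 → replaces 6 → [2]
4 → extends → [2, 4]
5 → extends → [2, 4, 5]
10 → extends → [2, 4, 5, 10]
8 → replaces 10 → [2, 4, 5, 8]
12 → extends → [2, 4, 5, 8, 12]
9 → replaces 12 → [2, 4, 5, 8, 9]
1 → replaces 2 → [1, 4, 5, 8, 9]
3 → replaces 4 → [1, 3, 5, 8, 9]
7 → replaces 8 → [1, 3, 5, 7, 9]
Longest strictly increasing subsequence has length 5, so deletions = 12 − 5 = 7.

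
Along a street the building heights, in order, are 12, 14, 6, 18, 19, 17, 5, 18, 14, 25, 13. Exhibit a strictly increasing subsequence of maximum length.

Patience tails give the LIS length; then backtrack through the dp parents:
12 → extends → [12]
14 → extends → [12, 14]
6 → replaces 12 → [6, 14]
18 → extends → [6, 14, 18]
19 → extends → [6, 14, 18, 19]
17 → replaces 18 → [6, 14, 17, 19]
5 → replaces 6 → [5, 14, 17, 19]
18 → replaces 19 → [5, 14, 17, 18]
14 → already a tail → [5, 14, 17, 18]
25 → extends → [5, 14, 17, 18, 25]
13 → replaces 14 → [5, 13, 17, 18, 25]
Length 5; one witness is 12, 14, 18, 19, 25.

12, 14, 18, 19, 25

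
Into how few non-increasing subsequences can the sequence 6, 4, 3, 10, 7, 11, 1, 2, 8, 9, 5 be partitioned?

4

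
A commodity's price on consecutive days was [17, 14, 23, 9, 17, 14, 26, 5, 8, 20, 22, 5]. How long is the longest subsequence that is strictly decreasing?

Let dp[i] be the longest strictly decreasing subsequence ending at i:
i:      1  2  3  4  5  6  7  8  9 10 11 12
a[i]:  17 14 23  9 17 14 26  5  8 20 22  5
dp:     1  2  1  3  2  3  1  4  4  2  2  5
Maximum is 5.

5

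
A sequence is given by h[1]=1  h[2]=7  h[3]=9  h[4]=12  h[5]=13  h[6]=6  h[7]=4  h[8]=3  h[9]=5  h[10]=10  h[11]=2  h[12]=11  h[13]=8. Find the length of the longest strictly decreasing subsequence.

Let dp[i] be the longest strictly decreasing subsequence ending at i:
i:      1  2  3  4  5  6  7  8  9 10 11 12 13
h[i]:   1  7  9 12 13  6  4  3  5 10  2 11  8
dp:     1  1  1  1  1  2  3  4  3  2  5  2  3
Maximum is 5.

5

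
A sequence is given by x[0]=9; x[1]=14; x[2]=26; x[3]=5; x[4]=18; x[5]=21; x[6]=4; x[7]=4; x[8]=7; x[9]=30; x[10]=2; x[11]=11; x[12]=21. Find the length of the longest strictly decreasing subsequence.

4

Let dp[i] be the longest strictly decreasing subsequence ending at i:
i:      0  1  2  3  4  5  6  7  8  9 10 11 12
x[i]:   9 14 26  5 18 21  4  4  7 30  2 11 21
dp:     1  1  1  2  2  2  3  3  3  1  4  3  2
Maximum is 4.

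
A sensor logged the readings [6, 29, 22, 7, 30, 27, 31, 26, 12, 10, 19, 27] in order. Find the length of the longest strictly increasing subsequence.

5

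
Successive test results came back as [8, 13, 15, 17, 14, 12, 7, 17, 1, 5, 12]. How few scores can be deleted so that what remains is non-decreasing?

Fewest deletions = n − (longest non-decreasing subsequence).
Patience tails:
8 → extends → [8]
13 → extends → [8, 13]
15 → extends → [8, 13, 15]
17 → extends → [8, 13, 15, 17]
14 → replaces 15 → [8, 13, 14, 17]
12 → replaces 13 → [8, 12, 14, 17]
7 → replaces 8 → [7, 12, 14, 17]
17 → extends → [7, 12, 14, 17, 17]
1 → replaces 7 → [1, 12, 14, 17, 17]
5 → replaces 12 → [1, 5, 14, 17, 17]
12 → replaces 14 → [1, 5, 12, 17, 17]
Longest non-decreasing subsequence has length 5, so deletions = 11 − 5 = 6.

6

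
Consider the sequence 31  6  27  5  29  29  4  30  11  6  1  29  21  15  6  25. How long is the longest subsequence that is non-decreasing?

Track the smallest tail for each achievable length (allowing ties):
31 → extends → [31]
6 → replaces 31 → [6]
27 → extends → [6, 27]
5 → replaces 6 → [5, 27]
29 → extends → [5, 27, 29]
29 → extends → [5, 27, 29, 29]
4 → replaces 5 → [4, 27, 29, 29]
30 → extends → [4, 27, 29, 29, 30]
11 → replaces 27 → [4, 11, 29, 29, 30]
6 → replaces 11 → [4, 6, 29, 29, 30]
1 → replaces 4 → [1, 6, 29, 29, 30]
29 → replaces 30 → [1, 6, 29, 29, 29]
21 → replaces 29 → [1, 6, 21, 29, 29]
15 → replaces 21 → [1, 6, 15, 29, 29]
6 → replaces 15 → [1, 6, 6, 29, 29]
25 → replaces 29 → [1, 6, 6, 25, 29]
Five tails, so the longest non-decreasing subsequence has length 5 (e.g. 6, 27, 29, 29, 30).

5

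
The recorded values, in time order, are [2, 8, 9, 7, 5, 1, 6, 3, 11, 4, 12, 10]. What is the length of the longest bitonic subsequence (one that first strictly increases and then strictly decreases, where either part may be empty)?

6

inc[i] = longest strictly increasing subsequence ending at i; dec[i] = longest strictly decreasing subsequence starting at i:
i:      1  2  3  4  5  6  7  8  9 10 11 12
a[i]:   2  8  9  7  5  1  6  3 11  4 12 10
inc:    1  2  3  2  2  1  3  2  4  3  5  4
dec:    2  4  4  3  2  1  2  1  2  1  2  1
Best peak at i=3 (value 9): inc=3, dec=4, length 3+4−1 = 6.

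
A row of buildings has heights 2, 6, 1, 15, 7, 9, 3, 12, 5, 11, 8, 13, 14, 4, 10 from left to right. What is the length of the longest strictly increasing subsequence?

7

Let dp[i] be the length of the longest such subsequence ending at index i:
i:      1  2  3  4  5  6  7  8  9 10 11 12 13 14 15
a[i]:   2  6  1 15  7  9  3 12  5 11  8 13 14  4 10
dp:     1  2  1  3  3  4  2  5  3  5  4  6  7  3  5
Maximum dp value is 7.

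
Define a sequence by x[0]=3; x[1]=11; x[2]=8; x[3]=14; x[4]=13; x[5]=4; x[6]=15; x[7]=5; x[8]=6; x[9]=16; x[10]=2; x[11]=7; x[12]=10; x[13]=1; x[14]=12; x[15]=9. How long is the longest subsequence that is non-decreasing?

7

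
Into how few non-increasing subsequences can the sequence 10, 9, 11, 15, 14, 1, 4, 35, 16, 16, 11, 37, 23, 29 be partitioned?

Place each on the leftmost legal pile:
10 → new pile 1 (tops now [10])
9 → pile 1 (tops now [9])
11 → new pile 2 (tops now [9, 11])
15 → new pile 3 (tops now [9, 11, 15])
14 → pile 3 (tops now [9, 11, 14])
1 → pile 1 (tops now [1, 11, 14])
4 → pile 2 (tops now [1, 4, 14])
35 → new pile 4 (tops now [1, 4, 14, 35])
16 → pile 4 (tops now [1, 4, 14, 16])
16 → pile 4 (tops now [1, 4, 14, 16])
11 → pile 3 (tops now [1, 4, 11, 16])
37 → new pile 5 (tops now [1, 4, 11, 16, 37])
23 → pile 5 (tops now [1, 4, 11, 16, 23])
29 → new pile 6 (tops now [1, 4, 11, 16, 23, 29])
Six piles.

6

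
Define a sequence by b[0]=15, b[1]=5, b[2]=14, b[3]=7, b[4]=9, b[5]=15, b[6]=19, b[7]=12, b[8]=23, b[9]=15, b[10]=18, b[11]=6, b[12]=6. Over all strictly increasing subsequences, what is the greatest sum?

78

Let S[i] be the best sum of a strictly increasing subsequence ending at i:
i:      0  1  2  3  4  5  6  7  8  9 10 11 12
b[i]:  15  5 14  7  9 15 19 12 23 15 18  6  6
S:     15  5 19 12 21 36 55 33 78 48 66 11 11
Maximum is 78 (e.g. 5 + 7 + 9 + 15 + 19 + 23).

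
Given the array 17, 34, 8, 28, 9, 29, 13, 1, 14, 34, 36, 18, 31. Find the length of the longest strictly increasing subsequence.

6

Let dp[i] be the length of the longest such subsequence ending at index i:
i:      1  2  3  4  5  6  7  8  9 10 11 12 13
a[i]:  17 34  8 28  9 29 13  1 14 34 36 18 31
dp:     1  2  1  2  2  3  3  1  4  5  6  5  6
Maximum dp value is 6.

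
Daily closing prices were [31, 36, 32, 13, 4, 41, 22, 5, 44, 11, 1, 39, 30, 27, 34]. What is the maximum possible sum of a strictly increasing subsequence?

152

Let S[i] be the best sum of a strictly increasing subsequence ending at i:
i:       1   2   3   4   5   6   7   8   9  10  11  12  13  14  15
a[i]:   31  36  32  13   4  41  22   5  44  11   1  39  30  27  34
S:      31  67  63  13   4 108  35   9 152  20   1 106  65  62  99
Maximum is 152 (e.g. 31 + 36 + 41 + 44).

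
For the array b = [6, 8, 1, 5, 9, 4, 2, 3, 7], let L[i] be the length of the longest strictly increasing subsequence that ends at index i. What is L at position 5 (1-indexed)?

dp[i] = 1 + max{dp[j] : j<i, b[j]<b[i]} (or 1 if no such j):
i:     1 2 3 4 5 6 7 8 9
b[i]:  6 8 1 5 9 4 2 3 7
dp:    1 2 1 2 3 2 2 3 4
At index 5 the value is 3.

3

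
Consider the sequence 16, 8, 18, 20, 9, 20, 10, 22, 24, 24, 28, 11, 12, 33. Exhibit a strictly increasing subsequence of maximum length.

Patience tails give the LIS length; then backtrack through the dp parents:
16 → extends → [16]
8 → replaces 16 → [8]
18 → extends → [8, 18]
20 → extends → [8, 18, 20]
9 → replaces 18 → [8, 9, 20]
20 → already a tail → [8, 9, 20]
10 → replaces 20 → [8, 9, 10]
22 → extends → [8, 9, 10, 22]
24 → extends → [8, 9, 10, 22, 24]
24 → already a tail → [8, 9, 10, 22, 24]
28 → extends → [8, 9, 10, 22, 24, 28]
11 → replaces 22 → [8, 9, 10, 11, 24, 28]
12 → replaces 24 → [8, 9, 10, 11, 12, 28]
33 → extends → [8, 9, 10, 11, 12, 28, 33]
Length 7; one witness is 16, 18, 20, 22, 24, 28, 33.

16, 18, 20, 22, 24, 28, 33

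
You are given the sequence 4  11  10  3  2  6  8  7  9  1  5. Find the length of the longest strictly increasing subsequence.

4

Track the smallest tail for each achievable length (strict):
4 → extends → [4]
11 → extends → [4, 11]
10 → replaces 11 → [4, 10]
3 → replaces 4 → [3, 10]
2 → replaces 3 → [2, 10]
6 → replaces 10 → [2, 6]
8 → extends → [2, 6, 8]
7 → replaces 8 → [2, 6, 7]
9 → extends → [2, 6, 7, 9]
1 → replaces 2 → [1, 6, 7, 9]
5 → replaces 6 → [1, 5, 7, 9]
Four tails, so the longest strictly increasing subsequence has length 4 (e.g. 4, 6, 8, 9).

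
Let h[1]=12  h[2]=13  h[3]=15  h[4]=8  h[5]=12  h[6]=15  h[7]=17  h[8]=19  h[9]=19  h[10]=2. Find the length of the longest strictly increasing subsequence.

Track the smallest tail for each achievable length (strict):
12 → extends → [12]
13 → extends → [12, 13]
15 → extends → [12, 13, 15]
8 → replaces 12 → [8, 13, 15]
12 → replaces 13 → [8, 12, 15]
15 → already a tail → [8, 12, 15]
17 → extends → [8, 12, 15, 17]
19 → extends → [8, 12, 15, 17, 19]
19 → already a tail → [8, 12, 15, 17, 19]
2 → replaces 8 → [2, 12, 15, 17, 19]
Five tails, so the longest strictly increasing subsequence has length 5 (e.g. 12, 13, 15, 17, 19).

5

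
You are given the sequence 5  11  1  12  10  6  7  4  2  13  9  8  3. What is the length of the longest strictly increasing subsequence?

4

Let dp[i] be the length of the longest such subsequence ending at index i:
i:      1  2  3  4  5  6  7  8  9 10 11 12 13
a[i]:   5 11  1 12 10  6  7  4  2 13  9  8  3
dp:     1  2  1  3  2  2  3  2  2  4  4  4  3
Maximum dp value is 4.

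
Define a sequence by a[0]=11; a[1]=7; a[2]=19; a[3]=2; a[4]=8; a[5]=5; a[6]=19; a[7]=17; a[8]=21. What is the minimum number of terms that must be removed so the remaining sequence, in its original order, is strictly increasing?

Fewest deletions = n − (longest strictly increasing subsequence).
Patience tails:
11 → extends → [11]
7 → replaces 11 → [7]
19 → extends → [7, 19]
2 → replaces 7 → [2, 19]
8 → replaces 19 → [2, 8]
5 → replaces 8 → [2, 5]
19 → extends → [2, 5, 19]
17 → replaces 19 → [2, 5, 17]
21 → extends → [2, 5, 17, 21]
Longest strictly increasing subsequence has length 4, so deletions = 9 − 4 = 5.

5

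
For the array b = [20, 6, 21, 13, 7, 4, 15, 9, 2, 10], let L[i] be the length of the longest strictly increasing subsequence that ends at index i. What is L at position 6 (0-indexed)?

dp[i] = 1 + max{dp[j] : j<i, b[j]<b[i]} (or 1 if no such j):
i:      0  1  2  3  4  5  6  7  8  9
b[i]:  20  6 21 13  7  4 15  9  2 10
dp:     1  1  2  2  2  1  3  3  1  4
At index 6 the value is 3.

3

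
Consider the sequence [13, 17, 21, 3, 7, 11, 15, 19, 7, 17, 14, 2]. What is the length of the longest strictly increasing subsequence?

5

Let dp[i] be the length of the longest such subsequence ending at index i:
i:      1  2  3  4  5  6  7  8  9 10 11 12
a[i]:  13 17 21  3  7 11 15 19  7 17 14  2
dp:     1  2  3  1  2  3  4  5  2  5  4  1
Maximum dp value is 5.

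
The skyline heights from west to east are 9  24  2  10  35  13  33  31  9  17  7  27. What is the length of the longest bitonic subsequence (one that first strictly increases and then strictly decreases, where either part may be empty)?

7

inc[i] = longest strictly increasing subsequence ending at i; dec[i] = longest strictly decreasing subsequence starting at i:
i:      1  2  3  4  5  6  7  8  9 10 11 12
a[i]:   9 24  2 10 35 13 33 31  9 17  7 27
inc:    1  2  1  2  3  3  4  4  2  4  2  5
dec:    2  4  1  3  5  3  4  3  2  2  1  1
Best peak at i=5 (value 35): inc=3, dec=5, length 3+5−1 = 7.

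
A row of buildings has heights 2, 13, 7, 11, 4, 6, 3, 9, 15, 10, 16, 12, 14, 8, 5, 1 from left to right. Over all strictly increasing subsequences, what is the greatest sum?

Let S[i] be the best sum of a strictly increasing subsequence ending at i:
i:      1  2  3  4  5  6  7  8  9 10 11 12 13 14 15 16
a[i]:   2 13  7 11  4  6  3  9 15 10 16 12 14  8  5  1
S:      2 15  9 20  6 12  5 21 36 31 52 43 57 20 11  1
Maximum is 57 (e.g. 2 + 4 + 6 + 9 + 10 + 12 + 14).

57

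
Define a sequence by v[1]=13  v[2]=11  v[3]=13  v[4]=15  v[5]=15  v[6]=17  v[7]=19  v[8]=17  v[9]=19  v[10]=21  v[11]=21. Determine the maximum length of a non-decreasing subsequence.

Track the smallest tail for each achievable length (allowing ties):
13 → extends → [13]
11 → replaces 13 → [11]
13 → extends → [11, 13]
15 → extends → [11, 13, 15]
15 → extends → [11, 13, 15, 15]
17 → extends → [11, 13, 15, 15, 17]
19 → extends → [11, 13, 15, 15, 17, 19]
17 → replaces 19 → [11, 13, 15, 15, 17, 17]
19 → extends → [11, 13, 15, 15, 17, 17, 19]
21 → extends → [11, 13, 15, 15, 17, 17, 19, 21]
21 → extends → [11, 13, 15, 15, 17, 17, 19, 21, 21]
Nine tails, so the longest non-decreasing subsequence has length 9 (e.g. 13, 13, 15, 15, 17, 19, 19, 21, 21).

9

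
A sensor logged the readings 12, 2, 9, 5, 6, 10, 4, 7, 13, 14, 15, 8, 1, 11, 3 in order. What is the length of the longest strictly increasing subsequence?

7

Track the smallest tail for each achievable length (strict):
12 → extends → [12]
2 → replaces 12 → [2]
9 → extends → [2, 9]
5 → replaces 9 → [2, 5]
6 → extends → [2, 5, 6]
10 → extends → [2, 5, 6, 10]
4 → replaces 5 → [2, 4, 6, 10]
7 → replaces 10 → [2, 4, 6, 7]
13 → extends → [2, 4, 6, 7, 13]
14 → extends → [2, 4, 6, 7, 13, 14]
15 → extends → [2, 4, 6, 7, 13, 14, 15]
8 → replaces 13 → [2, 4, 6, 7, 8, 14, 15]
1 → replaces 2 → [1, 4, 6, 7, 8, 14, 15]
11 → replaces 14 → [1, 4, 6, 7, 8, 11, 15]
3 → replaces 4 → [1, 3, 6, 7, 8, 11, 15]
Seven tails, so the longest strictly increasing subsequence has length 7 (e.g. 2, 5, 6, 10, 13, 14, 15).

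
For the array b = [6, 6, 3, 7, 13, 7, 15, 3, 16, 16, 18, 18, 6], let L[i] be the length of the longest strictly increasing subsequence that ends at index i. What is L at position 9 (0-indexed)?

5

dp[i] = 1 + max{dp[j] : j<i, b[j]<b[i]} (or 1 if no such j):
i:      0  1  2  3  4  5  6  7  8  9 10 11 12
b[i]:   6  6  3  7 13  7 15  3 16 16 18 18  6
dp:     1  1  1  2  3  2  4  1  5  5  6  6  2
At index 9 the value is 5.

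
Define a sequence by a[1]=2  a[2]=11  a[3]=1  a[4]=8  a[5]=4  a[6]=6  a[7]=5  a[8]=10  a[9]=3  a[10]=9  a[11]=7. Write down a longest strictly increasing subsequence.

2, 4, 6, 10

Patience tails give the LIS length; then backtrack through the dp parents:
2 → extends → [2]
11 → extends → [2, 11]
1 → replaces 2 → [1, 11]
8 → replaces 11 → [1, 8]
4 → replaces 8 → [1, 4]
6 → extends → [1, 4, 6]
5 → replaces 6 → [1, 4, 5]
10 → extends → [1, 4, 5, 10]
3 → replaces 4 → [1, 3, 5, 10]
9 → replaces 10 → [1, 3, 5, 9]
7 → replaces 9 → [1, 3, 5, 7]
Length 4; one witness is 2, 4, 6, 10.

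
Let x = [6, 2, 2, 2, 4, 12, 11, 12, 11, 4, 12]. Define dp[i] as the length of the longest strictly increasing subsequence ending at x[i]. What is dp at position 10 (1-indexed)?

2

dp[i] = 1 + max{dp[j] : j<i, x[j]<x[i]} (or 1 if no such j):
i:      1  2  3  4  5  6  7  8  9 10 11
x[i]:   6  2  2  2  4 12 11 12 11  4 12
dp:     1  1  1  1  2  3  3  4  3  2  4
At index 10 the value is 2.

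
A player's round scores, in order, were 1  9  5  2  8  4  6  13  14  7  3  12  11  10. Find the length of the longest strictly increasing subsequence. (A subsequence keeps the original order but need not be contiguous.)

6

Track the smallest tail for each achievable length (strict):
1 → extends → [1]
9 → extends → [1, 9]
5 → replaces 9 → [1, 5]
2 → replaces 5 → [1, 2]
8 → extends → [1, 2, 8]
4 → replaces 8 → [1, 2, 4]
6 → extends → [1, 2, 4, 6]
13 → extends → [1, 2, 4, 6, 13]
14 → extends → [1, 2, 4, 6, 13, 14]
7 → replaces 13 → [1, 2, 4, 6, 7, 14]
3 → replaces 4 → [1, 2, 3, 6, 7, 14]
12 → replaces 14 → [1, 2, 3, 6, 7, 12]
11 → replaces 12 → [1, 2, 3, 6, 7, 11]
10 → replaces 11 → [1, 2, 3, 6, 7, 10]
Six tails, so the longest strictly increasing subsequence has length 6 (e.g. 1, 2, 4, 6, 13, 14).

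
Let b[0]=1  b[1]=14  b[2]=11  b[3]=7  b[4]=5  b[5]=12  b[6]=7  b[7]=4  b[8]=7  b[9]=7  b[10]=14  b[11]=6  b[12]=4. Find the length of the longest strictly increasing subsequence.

4

Track the smallest tail for each achievable length (strict):
1 → extends → [1]
14 → extends → [1, 14]
11 → replaces 14 → [1, 11]
7 → replaces 11 → [1, 7]
5 → replaces 7 → [1, 5]
12 → extends → [1, 5, 12]
7 → replaces 12 → [1, 5, 7]
4 → replaces 5 → [1, 4, 7]
7 → already a tail → [1, 4, 7]
7 → already a tail → [1, 4, 7]
14 → extends → [1, 4, 7, 14]
6 → replaces 7 → [1, 4, 6, 14]
4 → already a tail → [1, 4, 6, 14]
Four tails, so the longest strictly increasing subsequence has length 4 (e.g. 1, 11, 12, 14).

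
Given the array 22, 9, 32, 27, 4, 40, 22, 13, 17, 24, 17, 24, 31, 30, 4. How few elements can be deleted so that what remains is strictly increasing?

10

Fewest deletions = n − (longest strictly increasing subsequence).
Patience tails:
22 → extends → [22]
9 → replaces 22 → [9]
32 → extends → [9, 32]
27 → replaces 32 → [9, 27]
4 → replaces 9 → [4, 27]
40 → extends → [4, 27, 40]
22 → replaces 27 → [4, 22, 40]
13 → replaces 22 → [4, 13, 40]
17 → replaces 40 → [4, 13, 17]
24 → extends → [4, 13, 17, 24]
17 → already a tail → [4, 13, 17, 24]
24 → already a tail → [4, 13, 17, 24]
31 → extends → [4, 13, 17, 24, 31]
30 → replaces 31 → [4, 13, 17, 24, 30]
4 → already a tail → [4, 13, 17, 24, 30]
Longest strictly increasing subsequence has length 5, so deletions = 15 − 5 = 10.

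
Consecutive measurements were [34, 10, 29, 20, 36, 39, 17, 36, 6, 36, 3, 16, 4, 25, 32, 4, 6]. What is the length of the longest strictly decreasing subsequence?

Negate each value so 'decreasing' becomes 'increasing', then run patience tails on the negated sequence:
-34 → extends → [-34]
-10 → extends → [-34, -10]
-29 → replaces -10 → [-34, -29]
-20 → extends → [-34, -29, -20]
-36 → replaces -34 → [-36, -29, -20]
-39 → replaces -36 → [-39, -29, -20]
-17 → extends → [-39, -29, -20, -17]
-36 → replaces -29 → [-39, -36, -20, -17]
-6 → extends → [-39, -36, -20, -17, -6]
-36 → already a tail → [-39, -36, -20, -17, -6]
-3 → extends → [-39, -36, -20, -17, -6, -3]
-16 → replaces -6 → [-39, -36, -20, -17, -16, -3]
-4 → replaces -3 → [-39, -36, -20, -17, -16, -4]
-25 → replaces -20 → [-39, -36, -25, -17, -16, -4]
-32 → replaces -25 → [-39, -36, -32, -17, -16, -4]
-4 → already a tail → [-39, -36, -32, -17, -16, -4]
-6 → replaces -4 → [-39, -36, -32, -17, -16, -6]
Six tails, so the longest strictly decreasing subsequence of the original has length 6.

6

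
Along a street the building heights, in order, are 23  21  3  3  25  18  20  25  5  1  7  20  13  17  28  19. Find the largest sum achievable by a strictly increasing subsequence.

Let S[i] be the best sum of a strictly increasing subsequence ending at i:
i:      1  2  3  4  5  6  7  8  9 10 11 12 13 14 15 16
a[i]:  23 21  3  3 25 18 20 25  5  1  7 20 13 17 28 19
S:     23 21  3  3 48 21 41 66  8  1 15 41 28 45 94 64
Maximum is 94 (e.g. 3 + 18 + 20 + 25 + 28).

94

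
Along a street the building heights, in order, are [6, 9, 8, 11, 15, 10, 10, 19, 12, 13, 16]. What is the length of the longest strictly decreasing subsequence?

Negate each value so 'decreasing' becomes 'increasing', then run patience tails on the negated sequence:
-6 → extends → [-6]
-9 → replaces -6 → [-9]
-8 → extends → [-9, -8]
-11 → replaces -9 → [-11, -8]
-15 → replaces -11 → [-15, -8]
-10 → replaces -8 → [-15, -10]
-10 → already a tail → [-15, -10]
-19 → replaces -15 → [-19, -10]
-12 → replaces -10 → [-19, -12]
-13 → replaces -12 → [-19, -13]
-16 → replaces -13 → [-19, -16]
Two tails, so the longest strictly decreasing subsequence of the original has length 2.

2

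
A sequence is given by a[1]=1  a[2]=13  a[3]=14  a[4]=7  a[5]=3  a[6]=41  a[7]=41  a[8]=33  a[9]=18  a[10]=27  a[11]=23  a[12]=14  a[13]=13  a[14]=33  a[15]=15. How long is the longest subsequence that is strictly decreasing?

6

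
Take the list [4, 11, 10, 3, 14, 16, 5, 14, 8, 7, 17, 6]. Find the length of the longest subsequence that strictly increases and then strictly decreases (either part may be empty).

inc[i] = longest strictly increasing subsequence ending at i; dec[i] = longest strictly decreasing subsequence starting at i:
i:      1  2  3  4  5  6  7  8  9 10 11 12
a[i]:   4 11 10  3 14 16  5 14  8  7 17  6
inc:    1  2  2  1  3  4  2  3  3  3  5  3
dec:    2  5  4  1  4  5  1  4  3  2  2  1
Best peak at i=6 (value 16): inc=4, dec=5, length 4+5−1 = 8.

8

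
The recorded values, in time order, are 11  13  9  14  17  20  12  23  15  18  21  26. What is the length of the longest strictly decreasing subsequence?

2

Let dp[i] be the longest strictly decreasing subsequence ending at i:
i:      1  2  3  4  5  6  7  8  9 10 11 12
a[i]:  11 13  9 14 17 20 12 23 15 18 21 26
dp:     1  1  2  1  1  1  2  1  2  2  2  1
Maximum is 2.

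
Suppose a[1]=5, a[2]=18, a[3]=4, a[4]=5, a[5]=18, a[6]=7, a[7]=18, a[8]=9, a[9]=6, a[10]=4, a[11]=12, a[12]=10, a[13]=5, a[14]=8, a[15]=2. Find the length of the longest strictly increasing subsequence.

5

Track the smallest tail for each achievable length (strict):
5 → extends → [5]
18 → extends → [5, 18]
4 → replaces 5 → [4, 18]
5 → replaces 18 → [4, 5]
18 → extends → [4, 5, 18]
7 → replaces 18 → [4, 5, 7]
18 → extends → [4, 5, 7, 18]
9 → replaces 18 → [4, 5, 7, 9]
6 → replaces 7 → [4, 5, 6, 9]
4 → already a tail → [4, 5, 6, 9]
12 → extends → [4, 5, 6, 9, 12]
10 → replaces 12 → [4, 5, 6, 9, 10]
5 → already a tail → [4, 5, 6, 9, 10]
8 → replaces 9 → [4, 5, 6, 8, 10]
2 → replaces 4 → [2, 5, 6, 8, 10]
Five tails, so the longest strictly increasing subsequence has length 5 (e.g. 4, 5, 7, 9, 12).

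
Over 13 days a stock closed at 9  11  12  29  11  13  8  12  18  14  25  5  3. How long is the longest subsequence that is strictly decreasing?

Let dp[i] be the longest strictly decreasing subsequence ending at i:
i:      1  2  3  4  5  6  7  8  9 10 11 12 13
a[i]:   9 11 12 29 11 13  8 12 18 14 25  5  3
dp:     1  1  1  1  2  2  3  3  2  3  2  4  5
Maximum is 5.

5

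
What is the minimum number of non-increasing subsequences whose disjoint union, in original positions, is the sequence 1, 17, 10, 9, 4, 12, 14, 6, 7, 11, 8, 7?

Place each on the leftmost legal pile:
1 → new pile 1 (tops now [1])
17 → new pile 2 (tops now [1, 17])
10 → pile 2 (tops now [1, 10])
9 → pile 2 (tops now [1, 9])
4 → pile 2 (tops now [1, 4])
12 → new pile 3 (tops now [1, 4, 12])
14 → new pile 4 (tops now [1, 4, 12, 14])
6 → pile 3 (tops now [1, 4, 6, 14])
7 → pile 4 (tops now [1, 4, 6, 7])
11 → new pile 5 (tops now [1, 4, 6, 7, 11])
8 → pile 5 (tops now [1, 4, 6, 7, 8])
7 → pile 4 (tops now [1, 4, 6, 7, 8])
Five piles.

5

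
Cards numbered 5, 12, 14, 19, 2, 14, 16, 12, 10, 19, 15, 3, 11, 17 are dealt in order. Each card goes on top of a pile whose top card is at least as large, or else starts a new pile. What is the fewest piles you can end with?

Place each on the leftmost legal pile:
5 → new pile 1 (tops now [5])
12 → new pile 2 (tops now [5, 12])
14 → new pile 3 (tops now [5, 12, 14])
19 → new pile 4 (tops now [5, 12, 14, 19])
2 → pile 1 (tops now [2, 12, 14, 19])
14 → pile 3 (tops now [2, 12, 14, 19])
16 → pile 4 (tops now [2, 12, 14, 16])
12 → pile 2 (tops now [2, 12, 14, 16])
10 → pile 2 (tops now [2, 10, 14, 16])
19 → new pile 5 (tops now [2, 10, 14, 16, 19])
15 → pile 4 (tops now [2, 10, 14, 15, 19])
3 → pile 2 (tops now [2, 3, 14, 15, 19])
11 → pile 3 (tops now [2, 3, 11, 15, 19])
17 → pile 5 (tops now [2, 3, 11, 15, 17])
Five piles.

5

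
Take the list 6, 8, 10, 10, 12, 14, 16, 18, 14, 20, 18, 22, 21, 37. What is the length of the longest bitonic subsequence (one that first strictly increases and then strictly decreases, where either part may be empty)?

inc[i] = longest strictly increasing subsequence ending at i; dec[i] = longest strictly decreasing subsequence starting at i:
i:      1  2  3  4  5  6  7  8  9 10 11 12 13 14
a[i]:   6  8 10 10 12 14 16 18 14 20 18 22 21 37
inc:    1  2  3  3  4  5  6  7  5  8  7  9  9 10
dec:    1  1  1  1  1  1  2  2  1  2  1  2  1  1
Best peak at i=12 (value 22): inc=9, dec=2, length 9+2−1 = 10.

10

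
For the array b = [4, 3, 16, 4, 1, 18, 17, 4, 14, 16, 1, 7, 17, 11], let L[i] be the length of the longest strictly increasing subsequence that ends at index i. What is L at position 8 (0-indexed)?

3

dp[i] = 1 + max{dp[j] : j<i, b[j]<b[i]} (or 1 if no such j):
i:      0  1  2  3  4  5  6  7  8  9 10 11 12 13
b[i]:   4  3 16  4  1 18 17  4 14 16  1  7 17 11
dp:     1  1  2  2  1  3  3  2  3  4  1  3  5  4
At index 8 the value is 3.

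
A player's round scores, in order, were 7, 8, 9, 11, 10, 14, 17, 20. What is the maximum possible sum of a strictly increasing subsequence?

Let S[i] be the best sum of a strictly increasing subsequence ending at i:
i:      1  2  3  4  5  6  7  8
a[i]:   7  8  9 11 10 14 17 20
S:      7 15 24 35 34 49 66 86
Maximum is 86 (e.g. 7 + 8 + 9 + 11 + 14 + 17 + 20).

86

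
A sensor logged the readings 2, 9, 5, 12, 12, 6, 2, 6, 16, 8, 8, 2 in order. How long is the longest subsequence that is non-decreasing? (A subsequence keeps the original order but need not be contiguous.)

6

Let dp[i] be the length of the longest such subsequence ending at index i:
i:      1  2  3  4  5  6  7  8  9 10 11 12
a[i]:   2  9  5 12 12  6  2  6 16  8  8  2
dp:     1  2  2  3  4  3  2  4  5  5  6  3
Maximum dp value is 6.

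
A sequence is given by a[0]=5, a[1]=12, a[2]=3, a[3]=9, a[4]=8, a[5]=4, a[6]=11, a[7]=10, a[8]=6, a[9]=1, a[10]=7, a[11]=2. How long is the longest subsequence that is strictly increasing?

Track the smallest tail for each achievable length (strict):
5 → extends → [5]
12 → extends → [5, 12]
3 → replaces 5 → [3, 12]
9 → replaces 12 → [3, 9]
8 → replaces 9 → [3, 8]
4 → replaces 8 → [3, 4]
11 → extends → [3, 4, 11]
10 → replaces 11 → [3, 4, 10]
6 → replaces 10 → [3, 4, 6]
1 → replaces 3 → [1, 4, 6]
7 → extends → [1, 4, 6, 7]
2 → replaces 4 → [1, 2, 6, 7]
Four tails, so the longest strictly increasing subsequence has length 4 (e.g. 3, 4, 6, 7).

4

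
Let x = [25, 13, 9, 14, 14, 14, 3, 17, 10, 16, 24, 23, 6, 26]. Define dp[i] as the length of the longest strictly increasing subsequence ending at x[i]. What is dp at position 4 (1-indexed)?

dp[i] = 1 + max{dp[j] : j<i, x[j]<x[i]} (or 1 if no such j):
i:      1  2  3  4  5  6  7  8  9 10 11 12 13 14
x[i]:  25 13  9 14 14 14  3 17 10 16 24 23  6 26
dp:     1  1  1  2  2  2  1  3  2  3  4  4  2  5
At index 4 the value is 2.

2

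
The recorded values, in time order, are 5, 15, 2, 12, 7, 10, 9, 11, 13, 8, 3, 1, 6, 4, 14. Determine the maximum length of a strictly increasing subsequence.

6

Let dp[i] be the length of the longest such subsequence ending at index i:
i:      1  2  3  4  5  6  7  8  9 10 11 12 13 14 15
a[i]:   5 15  2 12  7 10  9 11 13  8  3  1  6  4 14
dp:     1  2  1  2  2  3  3  4  5  3  2  1  3  3  6
Maximum dp value is 6.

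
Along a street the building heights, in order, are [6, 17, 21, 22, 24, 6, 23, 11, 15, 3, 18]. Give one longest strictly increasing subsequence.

6, 17, 21, 22, 24

Patience tails give the LIS length; then backtrack through the dp parents:
6 → extends → [6]
17 → extends → [6, 17]
21 → extends → [6, 17, 21]
22 → extends → [6, 17, 21, 22]
24 → extends → [6, 17, 21, 22, 24]
6 → already a tail → [6, 17, 21, 22, 24]
23 → replaces 24 → [6, 17, 21, 22, 23]
11 → replaces 17 → [6, 11, 21, 22, 23]
15 → replaces 21 → [6, 11, 15, 22, 23]
3 → replaces 6 → [3, 11, 15, 22, 23]
18 → replaces 22 → [3, 11, 15, 18, 23]
Length 5; one witness is 6, 17, 21, 22, 24.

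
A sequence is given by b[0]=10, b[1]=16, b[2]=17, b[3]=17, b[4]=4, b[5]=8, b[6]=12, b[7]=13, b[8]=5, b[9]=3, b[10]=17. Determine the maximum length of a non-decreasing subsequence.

5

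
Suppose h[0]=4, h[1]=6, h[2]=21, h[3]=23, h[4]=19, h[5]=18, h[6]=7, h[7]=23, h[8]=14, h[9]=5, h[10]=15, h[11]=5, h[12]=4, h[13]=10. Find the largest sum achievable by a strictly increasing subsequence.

Let S[i] be the best sum of a strictly increasing subsequence ending at i:
i:      0  1  2  3  4  5  6  7  8  9 10 11 12 13
h[i]:   4  6 21 23 19 18  7 23 14  5 15  5  4 10
S:      4 10 31 54 29 28 17 54 31  9 46  9  4 27
Maximum is 54 (e.g. 4 + 6 + 21 + 23).

54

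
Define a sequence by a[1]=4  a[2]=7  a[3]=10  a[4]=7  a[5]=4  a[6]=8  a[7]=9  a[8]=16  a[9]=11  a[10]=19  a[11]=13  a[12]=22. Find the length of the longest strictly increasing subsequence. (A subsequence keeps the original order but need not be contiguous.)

7

Track the smallest tail for each achievable length (strict):
4 → extends → [4]
7 → extends → [4, 7]
10 → extends → [4, 7, 10]
7 → already a tail → [4, 7, 10]
4 → already a tail → [4, 7, 10]
8 → replaces 10 → [4, 7, 8]
9 → extends → [4, 7, 8, 9]
16 → extends → [4, 7, 8, 9, 16]
11 → replaces 16 → [4, 7, 8, 9, 11]
19 → extends → [4, 7, 8, 9, 11, 19]
13 → replaces 19 → [4, 7, 8, 9, 11, 13]
22 → extends → [4, 7, 8, 9, 11, 13, 22]
Seven tails, so the longest strictly increasing subsequence has length 7 (e.g. 4, 7, 8, 9, 16, 19, 22).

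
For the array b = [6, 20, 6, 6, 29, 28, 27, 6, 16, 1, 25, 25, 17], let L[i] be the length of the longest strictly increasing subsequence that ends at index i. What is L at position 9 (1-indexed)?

dp[i] = 1 + max{dp[j] : j<i, b[j]<b[i]} (or 1 if no such j):
i:      1  2  3  4  5  6  7  8  9 10 11 12 13
b[i]:   6 20  6  6 29 28 27  6 16  1 25 25 17
dp:     1  2  1  1  3  3  3  1  2  1  3  3  3
At index 9 the value is 2.

2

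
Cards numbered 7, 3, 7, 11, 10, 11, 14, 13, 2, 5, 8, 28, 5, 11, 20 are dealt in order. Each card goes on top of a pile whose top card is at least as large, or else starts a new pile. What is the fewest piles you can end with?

Place each on the leftmost legal pile:
7 → new pile 1 (tops now [7])
3 → pile 1 (tops now [3])
7 → new pile 2 (tops now [3, 7])
11 → new pile 3 (tops now [3, 7, 11])
10 → pile 3 (tops now [3, 7, 10])
11 → new pile 4 (tops now [3, 7, 10, 11])
14 → new pile 5 (tops now [3, 7, 10, 11, 14])
13 → pile 5 (tops now [3, 7, 10, 11, 13])
2 → pile 1 (tops now [2, 7, 10, 11, 13])
5 → pile 2 (tops now [2, 5, 10, 11, 13])
8 → pile 3 (tops now [2, 5, 8, 11, 13])
28 → new pile 6 (tops now [2, 5, 8, 11, 13, 28])
5 → pile 2 (tops now [2, 5, 8, 11, 13, 28])
11 → pile 4 (tops now [2, 5, 8, 11, 13, 28])
20 → pile 6 (tops now [2, 5, 8, 11, 13, 20])
Six piles.

6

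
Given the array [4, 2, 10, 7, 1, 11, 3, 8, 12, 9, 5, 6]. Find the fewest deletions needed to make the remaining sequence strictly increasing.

8

Fewest deletions = n − (longest strictly increasing subsequence).
Patience tails:
4 → extends → [4]
2 → replaces 4 → [2]
10 → extends → [2, 10]
7 → replaces 10 → [2, 7]
1 → replaces 2 → [1, 7]
11 → extends → [1, 7, 11]
3 → replaces 7 → [1, 3, 11]
8 → replaces 11 → [1, 3, 8]
12 → extends → [1, 3, 8, 12]
9 → replaces 12 → [1, 3, 8, 9]
5 → replaces 8 → [1, 3, 5, 9]
6 → replaces 9 → [1, 3, 5, 6]
Longest strictly increasing subsequence has length 4, so deletions = 12 − 4 = 8.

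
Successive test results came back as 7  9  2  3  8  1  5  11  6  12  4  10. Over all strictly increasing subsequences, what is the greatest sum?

39

Let S[i] be the best sum of a strictly increasing subsequence ending at i:
i:      1  2  3  4  5  6  7  8  9 10 11 12
a[i]:   7  9  2  3  8  1  5 11  6 12  4 10
S:      7 16  2  5 15  1 10 27 16 39  9 26
Maximum is 39 (e.g. 7 + 9 + 11 + 12).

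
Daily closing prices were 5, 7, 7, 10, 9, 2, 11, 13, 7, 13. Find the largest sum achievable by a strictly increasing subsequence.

Let S[i] be the best sum of a strictly increasing subsequence ending at i:
i:      1  2  3  4  5  6  7  8  9 10
a[i]:   5  7  7 10  9  2 11 13  7 13
S:      5 12 12 22 21  2 33 46 12 46
Maximum is 46 (e.g. 5 + 7 + 10 + 11 + 13).

46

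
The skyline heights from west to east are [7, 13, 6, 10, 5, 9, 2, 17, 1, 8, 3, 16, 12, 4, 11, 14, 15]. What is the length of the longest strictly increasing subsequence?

Track the smallest tail for each achievable length (strict):
7 → extends → [7]
13 → extends → [7, 13]
6 → replaces 7 → [6, 13]
10 → replaces 13 → [6, 10]
5 → replaces 6 → [5, 10]
9 → replaces 10 → [5, 9]
2 → replaces 5 → [2, 9]
17 → extends → [2, 9, 17]
1 → replaces 2 → [1, 9, 17]
8 → replaces 9 → [1, 8, 17]
3 → replaces 8 → [1, 3, 17]
16 → replaces 17 → [1, 3, 16]
12 → replaces 16 → [1, 3, 12]
4 → replaces 12 → [1, 3, 4]
11 → extends → [1, 3, 4, 11]
14 → extends → [1, 3, 4, 11, 14]
15 → extends → [1, 3, 4, 11, 14, 15]
Six tails, so the longest strictly increasing subsequence has length 6 (e.g. 2, 3, 4, 11, 14, 15).

6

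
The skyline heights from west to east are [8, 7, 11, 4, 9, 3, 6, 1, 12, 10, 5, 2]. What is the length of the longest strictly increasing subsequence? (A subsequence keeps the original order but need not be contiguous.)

Let dp[i] be the length of the longest such subsequence ending at index i:
i:      1  2  3  4  5  6  7  8  9 10 11 12
a[i]:   8  7 11  4  9  3  6  1 12 10  5  2
dp:     1  1  2  1  2  1  2  1  3  3  2  2
Maximum dp value is 3.

3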